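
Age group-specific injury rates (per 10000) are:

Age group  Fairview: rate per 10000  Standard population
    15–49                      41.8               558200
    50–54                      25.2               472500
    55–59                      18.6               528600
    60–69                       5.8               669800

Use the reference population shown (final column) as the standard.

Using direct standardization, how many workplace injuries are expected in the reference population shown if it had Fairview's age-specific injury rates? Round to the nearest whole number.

Expected workplace injuries = Σ (standard pop × age-specific rate ÷ 10000)
= 558200×41.8/10000 + 472500×25.2/10000 + 528600×18.6/10000 + 669800×5.8/10000
= 2333.28 + 1190.70 + 983.20 + 388.48 = 4895.66.

4896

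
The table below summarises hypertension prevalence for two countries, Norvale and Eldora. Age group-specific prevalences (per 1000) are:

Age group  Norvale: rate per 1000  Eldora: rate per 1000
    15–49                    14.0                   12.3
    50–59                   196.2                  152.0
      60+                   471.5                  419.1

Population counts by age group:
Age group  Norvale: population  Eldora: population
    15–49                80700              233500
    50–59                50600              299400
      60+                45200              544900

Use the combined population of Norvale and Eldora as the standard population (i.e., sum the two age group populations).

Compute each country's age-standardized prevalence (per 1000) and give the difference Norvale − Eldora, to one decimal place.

Combined standard total = 1254300; weights = 0.2505, 0.2790, 0.4705.
Norvale: 0.2505×14.0 + 0.2790×196.2 + 0.4705×471.5 = 280.0773 per 1000.
Eldora: 0.2505×12.3 + 0.2790×152.0 + 0.4705×419.1 = 242.6657 per 1000.
Difference = 280.0773 − 242.6657 = 37.4116.

37.4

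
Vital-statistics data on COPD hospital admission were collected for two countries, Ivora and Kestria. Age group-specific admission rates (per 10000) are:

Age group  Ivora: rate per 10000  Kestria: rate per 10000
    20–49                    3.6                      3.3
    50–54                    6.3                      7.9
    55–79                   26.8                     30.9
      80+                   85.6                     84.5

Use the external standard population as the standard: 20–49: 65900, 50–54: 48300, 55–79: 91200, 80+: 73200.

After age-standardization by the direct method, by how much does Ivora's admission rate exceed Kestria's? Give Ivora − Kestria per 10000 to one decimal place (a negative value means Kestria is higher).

Standard total = 278600; weights = 0.2365, 0.1734, 0.3274, 0.2627.
Ivora: 0.2365×3.6 + 0.1734×6.3 + 0.3274×26.8 + 0.2627×85.6 = 33.2075 per 10000.
Kestria: 0.2365×3.3 + 0.1734×7.9 + 0.3274×30.9 + 0.2627×84.5 = 34.4670 per 10000.
Difference = 33.2075 − 34.4670 = -1.2595.

-1.3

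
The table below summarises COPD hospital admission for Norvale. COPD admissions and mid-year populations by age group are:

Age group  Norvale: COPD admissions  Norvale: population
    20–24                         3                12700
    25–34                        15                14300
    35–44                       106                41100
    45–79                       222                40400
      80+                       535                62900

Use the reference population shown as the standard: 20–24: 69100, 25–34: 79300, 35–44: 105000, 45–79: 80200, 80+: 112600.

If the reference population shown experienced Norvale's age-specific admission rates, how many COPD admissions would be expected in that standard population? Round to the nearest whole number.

Age-specific rates per 10000 for Norvale: 2.36, 10.49, 25.79, 54.95, 85.06.
Expected COPD admissions = Σ (standard pop × age-specific rate ÷ 10000)
= 69100×2.36/10000 + 79300×10.49/10000 + 105000×25.79/10000 + 80200×54.95/10000 + 112600×85.06/10000
= 16.32 + 83.18 + 270.80 + 440.70 + 957.73 = 1768.74.

1769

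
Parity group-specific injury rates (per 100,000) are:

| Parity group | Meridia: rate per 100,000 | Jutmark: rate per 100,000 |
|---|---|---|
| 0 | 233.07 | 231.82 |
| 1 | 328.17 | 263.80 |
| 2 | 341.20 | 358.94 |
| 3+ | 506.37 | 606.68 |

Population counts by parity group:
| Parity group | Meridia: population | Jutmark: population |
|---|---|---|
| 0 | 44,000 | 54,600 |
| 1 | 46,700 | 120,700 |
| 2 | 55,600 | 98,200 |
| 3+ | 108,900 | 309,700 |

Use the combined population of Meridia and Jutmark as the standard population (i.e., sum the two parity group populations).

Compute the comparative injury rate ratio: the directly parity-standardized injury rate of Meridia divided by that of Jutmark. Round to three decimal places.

Combined standard total = 838,400; weights = 0.1176, 0.1997, 0.1834, 0.4993.
Meridia: 0.1176×233.07 + 0.1997×328.17 + 0.1834×341.20 + 0.4993×506.37 = 408.3485 per 100,000.
Jutmark: 0.1176×231.82 + 0.1997×263.80 + 0.1834×358.94 + 0.4993×606.68 = 448.6865 per 100,000.
Ratio = 408.3485 ÷ 448.6865 = 0.91010.

0.910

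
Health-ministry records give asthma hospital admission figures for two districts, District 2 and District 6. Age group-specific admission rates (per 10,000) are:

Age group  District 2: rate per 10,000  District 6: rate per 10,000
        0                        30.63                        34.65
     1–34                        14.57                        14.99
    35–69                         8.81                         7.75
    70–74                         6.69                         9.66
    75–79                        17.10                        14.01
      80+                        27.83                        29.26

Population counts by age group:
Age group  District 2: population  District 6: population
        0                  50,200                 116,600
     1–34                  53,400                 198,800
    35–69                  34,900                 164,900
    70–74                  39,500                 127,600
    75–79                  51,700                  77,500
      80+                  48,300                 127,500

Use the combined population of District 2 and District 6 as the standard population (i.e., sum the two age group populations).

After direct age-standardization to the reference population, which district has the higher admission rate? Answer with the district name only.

Combined standard total = 1,090,900; weights = 0.1529, 0.2312, 0.1832, 0.1532, 0.1184, 0.1612.
District 2: 0.1529×30.63 + 0.2312×14.57 + 0.1832×8.81 + 0.1532×6.69 + 0.1184×17.10 + 0.1612×27.83 = 17.2001 per 10,000.
District 6: 0.1529×34.65 + 0.2312×14.99 + 0.1832×7.75 + 0.1532×9.66 + 0.1184×14.01 + 0.1612×29.26 = 18.0372 per 10,000.
The crude rates (18.40 vs 17.65) would put District 2 higher, but that reflects its age composition; once standardized to a common age structure, District 6 has the higher underlying rate.

District 6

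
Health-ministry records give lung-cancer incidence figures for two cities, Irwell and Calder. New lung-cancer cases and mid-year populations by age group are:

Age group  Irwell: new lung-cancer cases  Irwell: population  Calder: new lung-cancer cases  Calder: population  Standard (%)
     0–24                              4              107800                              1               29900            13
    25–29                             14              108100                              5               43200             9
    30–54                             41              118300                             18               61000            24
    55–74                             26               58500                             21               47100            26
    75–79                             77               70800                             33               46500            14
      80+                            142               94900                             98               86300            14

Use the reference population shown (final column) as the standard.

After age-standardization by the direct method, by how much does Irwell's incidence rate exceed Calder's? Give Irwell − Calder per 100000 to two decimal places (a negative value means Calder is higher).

11.71

Age-specific rates per 100000 for Irwell: 3.71, 12.95, 34.66, 44.44, 108.76, 149.63.
For Calder: 3.34, 11.57, 29.51, 44.59, 70.97, 113.56.
Standard weights: 0.13, 0.09, 0.24, 0.26, 0.14, 0.14.
Irwell: 0.1300×3.71 + 0.0900×12.95 + 0.2400×34.66 + 0.2600×44.44 + 0.1400×108.76 + 0.1400×149.63 = 57.6957 per 100000.
Calder: 0.1300×3.34 + 0.0900×11.57 + 0.2400×29.51 + 0.2600×44.59 + 0.1400×70.97 + 0.1400×113.56 = 45.9843 per 100000.
Difference = 57.6957 − 45.9843 = 11.7114.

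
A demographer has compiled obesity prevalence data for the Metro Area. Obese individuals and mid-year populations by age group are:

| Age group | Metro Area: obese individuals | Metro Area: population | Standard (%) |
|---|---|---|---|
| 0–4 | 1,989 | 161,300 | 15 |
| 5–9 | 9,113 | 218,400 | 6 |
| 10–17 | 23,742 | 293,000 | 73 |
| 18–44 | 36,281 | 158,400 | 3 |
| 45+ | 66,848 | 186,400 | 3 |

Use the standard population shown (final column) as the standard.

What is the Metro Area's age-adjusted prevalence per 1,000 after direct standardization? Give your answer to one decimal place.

81.1

Age-specific rates per 1,000 for the Metro Area: 12.331, 41.726, 81.031, 229.047, 358.627.
Standard weights: 0.15, 0.06, 0.73, 0.03, 0.03.
Standardized rate: 0.1500×12.331 + 0.0600×41.726 + 0.7300×81.031 + 0.0300×229.047 + 0.0300×358.627 = 81.1359 per 1,000.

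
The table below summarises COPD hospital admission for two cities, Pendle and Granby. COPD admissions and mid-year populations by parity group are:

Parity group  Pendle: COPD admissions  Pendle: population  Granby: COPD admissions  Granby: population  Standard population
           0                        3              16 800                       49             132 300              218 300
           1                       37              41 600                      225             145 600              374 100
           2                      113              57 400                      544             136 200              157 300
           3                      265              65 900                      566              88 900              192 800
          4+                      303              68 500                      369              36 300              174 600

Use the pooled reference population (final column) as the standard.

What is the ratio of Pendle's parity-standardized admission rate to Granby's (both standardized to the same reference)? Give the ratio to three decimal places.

Parity-specific rates per 10 000 for Pendle: 1.79, 8.89, 19.69, 40.21, 44.23.
For Granby: 3.70, 15.45, 39.94, 63.67, 101.65.
Standard total = 1 117 100; weights = 0.1954, 0.3349, 0.1408, 0.1726, 0.1563.
Pendle: 0.1954×1.79 + 0.3349×8.89 + 0.1408×19.69 + 0.1726×40.21 + 0.1563×44.23 = 19.9534 per 10 000.
Granby: 0.1954×3.70 + 0.3349×15.45 + 0.1408×39.94 + 0.1726×63.67 + 0.1563×101.65 = 38.3994 per 10 000.
Ratio = 19.9534 ÷ 38.3994 = 0.51963.

0.520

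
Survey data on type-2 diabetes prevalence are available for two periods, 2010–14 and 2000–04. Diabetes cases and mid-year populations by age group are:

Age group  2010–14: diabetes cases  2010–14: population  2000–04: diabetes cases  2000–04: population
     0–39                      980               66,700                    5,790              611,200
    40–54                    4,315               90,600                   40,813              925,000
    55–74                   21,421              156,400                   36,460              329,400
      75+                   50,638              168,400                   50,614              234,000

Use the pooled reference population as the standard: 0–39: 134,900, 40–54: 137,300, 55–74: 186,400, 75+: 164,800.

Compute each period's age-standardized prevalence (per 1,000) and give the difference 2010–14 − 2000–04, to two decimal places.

32.07

Age-specific rates per 1,000 for 2010–14: 14.693, 47.627, 136.963, 300.701.
For 2000–04: 9.473, 44.122, 110.686, 216.299.
Standard total = 623,400; weights = 0.2164, 0.2202, 0.2990, 0.2644.
2010–14: 0.2164×14.693 + 0.2202×47.627 + 0.2990×136.963 + 0.2644×300.701 = 134.1139 per 1,000.
2000–04: 0.2164×9.473 + 0.2202×44.122 + 0.2990×110.686 + 0.2644×216.299 = 102.0435 per 1,000.
Difference = 134.1139 − 102.0435 = 32.0704.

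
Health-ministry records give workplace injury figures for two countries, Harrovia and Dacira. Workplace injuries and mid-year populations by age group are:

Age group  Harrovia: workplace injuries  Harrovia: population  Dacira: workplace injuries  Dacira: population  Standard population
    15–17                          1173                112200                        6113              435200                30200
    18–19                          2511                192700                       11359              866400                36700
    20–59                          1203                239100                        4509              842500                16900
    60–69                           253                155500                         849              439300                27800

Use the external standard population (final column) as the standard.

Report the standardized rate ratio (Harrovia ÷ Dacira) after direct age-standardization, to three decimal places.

Age-specific rates per 10000 for Harrovia: 104.55, 130.31, 50.31, 16.27.
For Dacira: 140.46, 131.11, 53.52, 19.33.
Standard total = 111600; weights = 0.2706, 0.3289, 0.1514, 0.2491.
Harrovia: 0.2706×104.55 + 0.3289×130.31 + 0.1514×50.31 + 0.2491×16.27 = 82.8147 per 10000.
Dacira: 0.2706×140.46 + 0.3289×131.11 + 0.1514×53.52 + 0.2491×19.33 = 94.0443 per 10000.
Ratio = 82.8147 ÷ 94.0443 = 0.88059.

0.881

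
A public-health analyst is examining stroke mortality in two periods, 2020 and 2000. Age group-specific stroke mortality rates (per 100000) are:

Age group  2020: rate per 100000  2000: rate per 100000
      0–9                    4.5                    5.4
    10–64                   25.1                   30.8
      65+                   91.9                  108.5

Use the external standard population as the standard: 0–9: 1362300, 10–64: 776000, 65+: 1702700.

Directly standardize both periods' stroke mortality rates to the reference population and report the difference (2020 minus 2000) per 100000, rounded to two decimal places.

Standard total = 3841000; weights = 0.3547, 0.2020, 0.4433.
2020: 0.3547×4.5 + 0.2020×25.1 + 0.4433×91.9 = 47.4059 per 100000.
2000: 0.3547×5.4 + 0.2020×30.8 + 0.4433×108.5 = 56.2354 per 100000.
Difference = 47.4059 − 56.2354 = -8.8295.

-8.83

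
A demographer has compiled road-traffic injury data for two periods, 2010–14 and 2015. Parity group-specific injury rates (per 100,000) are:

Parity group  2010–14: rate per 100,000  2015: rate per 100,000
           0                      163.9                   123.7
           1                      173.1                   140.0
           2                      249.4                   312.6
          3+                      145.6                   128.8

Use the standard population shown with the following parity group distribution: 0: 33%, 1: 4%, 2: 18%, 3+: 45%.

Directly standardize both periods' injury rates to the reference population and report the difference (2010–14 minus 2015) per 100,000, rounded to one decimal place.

10.8

Standard weights: 0.33, 0.04, 0.18, 0.45.
2010–14: 0.3300×163.9 + 0.0400×173.1 + 0.1800×249.4 + 0.4500×145.6 = 171.4230 per 100,000.
2015: 0.3300×123.7 + 0.0400×140.0 + 0.1800×312.6 + 0.4500×128.8 = 160.6490 per 100,000.
Difference = 171.4230 − 160.6490 = 10.7740.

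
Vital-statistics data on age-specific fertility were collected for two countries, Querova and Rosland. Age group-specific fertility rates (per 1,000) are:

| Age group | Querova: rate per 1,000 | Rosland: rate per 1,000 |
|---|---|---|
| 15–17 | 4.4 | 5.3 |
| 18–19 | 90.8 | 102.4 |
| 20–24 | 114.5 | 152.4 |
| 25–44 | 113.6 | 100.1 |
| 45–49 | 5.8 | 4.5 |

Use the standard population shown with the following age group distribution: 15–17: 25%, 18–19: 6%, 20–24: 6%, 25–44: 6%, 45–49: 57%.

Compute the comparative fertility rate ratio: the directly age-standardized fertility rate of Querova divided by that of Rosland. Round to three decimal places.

0.935

Standard weights: 0.25, 0.06, 0.06, 0.06, 0.57.
Querova: 0.2500×4.4 + 0.0600×90.8 + 0.0600×114.5 + 0.0600×113.6 + 0.5700×5.8 = 23.5400 per 1,000.
Rosland: 0.2500×5.3 + 0.0600×102.4 + 0.0600×152.4 + 0.0600×100.1 + 0.5700×4.5 = 25.1840 per 1,000.
Ratio = 23.5400 ÷ 25.1840 = 0.93472.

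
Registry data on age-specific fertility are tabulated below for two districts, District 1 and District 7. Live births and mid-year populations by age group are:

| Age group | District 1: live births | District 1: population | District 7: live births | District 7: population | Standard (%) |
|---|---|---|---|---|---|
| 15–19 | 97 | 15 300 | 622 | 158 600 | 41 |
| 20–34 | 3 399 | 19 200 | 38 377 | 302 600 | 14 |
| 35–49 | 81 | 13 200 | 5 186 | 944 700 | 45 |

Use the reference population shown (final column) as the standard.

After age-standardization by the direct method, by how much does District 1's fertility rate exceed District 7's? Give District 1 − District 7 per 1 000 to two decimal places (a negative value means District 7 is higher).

Age-specific rates per 1 000 for District 1: 6.340, 177.031, 6.136.
For District 7: 3.922, 126.824, 5.490.
Standard weights: 0.41, 0.14, 0.45.
District 1: 0.4100×6.340 + 0.1400×177.031 + 0.4500×6.136 = 30.1451 per 1 000.
District 7: 0.4100×3.922 + 0.1400×126.824 + 0.4500×5.490 = 21.8336 per 1 000.
Difference = 30.1451 − 21.8336 = 8.3114.

8.31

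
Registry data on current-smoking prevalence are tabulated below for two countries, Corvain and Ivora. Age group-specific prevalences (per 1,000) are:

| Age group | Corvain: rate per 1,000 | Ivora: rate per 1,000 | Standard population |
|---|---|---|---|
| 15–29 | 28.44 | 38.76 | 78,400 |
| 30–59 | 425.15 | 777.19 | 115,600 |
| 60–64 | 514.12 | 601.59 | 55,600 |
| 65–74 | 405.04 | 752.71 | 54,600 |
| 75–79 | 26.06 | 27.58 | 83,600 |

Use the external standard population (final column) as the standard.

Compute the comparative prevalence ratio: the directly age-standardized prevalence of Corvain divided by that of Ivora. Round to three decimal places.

0.614

Standard total = 387,800; weights = 0.2022, 0.2981, 0.1434, 0.1408, 0.2156.
Corvain: 0.2022×28.44 + 0.2981×425.15 + 0.1434×514.12 + 0.1408×405.04 + 0.2156×26.06 = 268.8394 per 1,000.
Ivora: 0.2022×38.76 + 0.2981×777.19 + 0.1434×601.59 + 0.1408×752.71 + 0.2156×27.58 = 437.6844 per 1,000.
Ratio = 268.8394 ÷ 437.6844 = 0.61423.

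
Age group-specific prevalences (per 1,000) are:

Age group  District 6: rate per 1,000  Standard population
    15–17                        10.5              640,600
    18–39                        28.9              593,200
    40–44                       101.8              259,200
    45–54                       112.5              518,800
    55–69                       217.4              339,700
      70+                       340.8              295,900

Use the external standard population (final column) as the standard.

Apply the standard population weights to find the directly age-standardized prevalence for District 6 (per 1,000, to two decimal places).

Standard total = 2,647,400; weights = 0.2420, 0.2241, 0.0979, 0.1960, 0.1283, 0.1118.
Standardized rate: 0.2420×10.5 + 0.2241×28.9 + 0.0979×101.8 + 0.1960×112.5 + 0.1283×217.4 + 0.1118×340.8 = 107.0163 per 1,000.

107.02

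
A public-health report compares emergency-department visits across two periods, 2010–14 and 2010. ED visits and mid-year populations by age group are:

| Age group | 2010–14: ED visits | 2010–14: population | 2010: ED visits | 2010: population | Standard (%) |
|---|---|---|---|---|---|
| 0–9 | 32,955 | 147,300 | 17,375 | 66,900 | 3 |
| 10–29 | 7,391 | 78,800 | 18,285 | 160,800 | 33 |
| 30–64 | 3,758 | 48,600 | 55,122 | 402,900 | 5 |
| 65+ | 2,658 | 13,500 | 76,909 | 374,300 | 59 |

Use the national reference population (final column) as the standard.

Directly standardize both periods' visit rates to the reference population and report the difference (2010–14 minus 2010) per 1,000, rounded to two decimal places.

Age-specific rates per 1,000 for 2010–14: 223.727, 93.794, 77.325, 196.889.
For 2010: 259.716, 113.713, 136.813, 205.474.
Standard weights: 0.03, 0.33, 0.05, 0.59.
2010–14: 0.0300×223.727 + 0.3300×93.794 + 0.0500×77.325 + 0.5900×196.889 = 157.6947 per 1,000.
2010: 0.0300×259.716 + 0.3300×113.713 + 0.0500×136.813 + 0.5900×205.474 = 173.3871 per 1,000.
Difference = 157.6947 − 173.3871 = -15.6924.

-15.69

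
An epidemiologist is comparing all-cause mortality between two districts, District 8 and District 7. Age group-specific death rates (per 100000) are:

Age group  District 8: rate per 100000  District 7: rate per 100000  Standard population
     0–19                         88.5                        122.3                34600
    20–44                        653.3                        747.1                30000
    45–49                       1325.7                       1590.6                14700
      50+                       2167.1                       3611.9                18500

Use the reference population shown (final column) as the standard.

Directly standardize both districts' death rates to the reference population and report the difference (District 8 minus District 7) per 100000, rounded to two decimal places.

Standard total = 97800; weights = 0.3538, 0.3067, 0.1503, 0.1892.
District 8: 0.3538×88.5 + 0.3067×653.3 + 0.1503×1325.7 + 0.1892×2167.1 = 840.9022 per 100000.
District 7: 0.3538×122.3 + 0.3067×747.1 + 0.1503×1590.6 + 0.1892×3611.9 = 1194.7500 per 100000.
Difference = 840.9022 − 1194.7500 = -353.8478.

-353.85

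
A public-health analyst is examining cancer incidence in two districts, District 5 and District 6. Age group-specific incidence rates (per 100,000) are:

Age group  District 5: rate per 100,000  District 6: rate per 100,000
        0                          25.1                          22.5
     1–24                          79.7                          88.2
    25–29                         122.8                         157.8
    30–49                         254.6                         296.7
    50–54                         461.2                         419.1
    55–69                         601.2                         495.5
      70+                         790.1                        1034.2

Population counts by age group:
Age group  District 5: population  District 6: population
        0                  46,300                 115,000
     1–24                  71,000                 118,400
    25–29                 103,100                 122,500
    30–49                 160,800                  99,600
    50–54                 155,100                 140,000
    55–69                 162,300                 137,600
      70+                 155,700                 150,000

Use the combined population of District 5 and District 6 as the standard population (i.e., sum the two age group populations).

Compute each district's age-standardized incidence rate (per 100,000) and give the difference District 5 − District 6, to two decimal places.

-29.09

Combined standard total = 1,737,400; weights = 0.0928, 0.1090, 0.1298, 0.1499, 0.1699, 0.1726, 0.1760.
District 5: 0.0928×25.1 + 0.1090×79.7 + 0.1298×122.8 + 0.1499×254.6 + 0.1699×461.2 + 0.1726×601.2 + 0.1760×790.1 = 386.2547 per 100,000.
District 6: 0.0928×22.5 + 0.1090×88.2 + 0.1298×157.8 + 0.1499×296.7 + 0.1699×419.1 + 0.1726×495.5 + 0.1760×1034.2 = 415.3485 per 100,000.
Difference = 386.2547 − 415.3485 = -29.0938.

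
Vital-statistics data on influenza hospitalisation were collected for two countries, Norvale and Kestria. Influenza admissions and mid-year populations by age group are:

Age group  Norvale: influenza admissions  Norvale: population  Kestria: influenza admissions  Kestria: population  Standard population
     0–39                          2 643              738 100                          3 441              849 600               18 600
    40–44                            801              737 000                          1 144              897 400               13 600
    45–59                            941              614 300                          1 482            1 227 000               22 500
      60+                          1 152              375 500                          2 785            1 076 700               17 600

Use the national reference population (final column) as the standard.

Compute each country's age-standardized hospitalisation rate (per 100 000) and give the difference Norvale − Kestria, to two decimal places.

6.19

Age-specific rates per 100 000 for Norvale: 358.08, 108.68, 153.18, 306.79.
For Kestria: 405.01, 127.48, 120.78, 258.66.
Standard total = 72 300; weights = 0.2573, 0.1881, 0.3112, 0.2434.
Norvale: 0.2573×358.08 + 0.1881×108.68 + 0.3112×153.18 + 0.2434×306.79 = 234.9176 per 100 000.
Kestria: 0.2573×405.01 + 0.1881×127.48 + 0.3112×120.78 + 0.2434×258.66 = 228.7277 per 100 000.
Difference = 234.9176 − 228.7277 = 6.1899.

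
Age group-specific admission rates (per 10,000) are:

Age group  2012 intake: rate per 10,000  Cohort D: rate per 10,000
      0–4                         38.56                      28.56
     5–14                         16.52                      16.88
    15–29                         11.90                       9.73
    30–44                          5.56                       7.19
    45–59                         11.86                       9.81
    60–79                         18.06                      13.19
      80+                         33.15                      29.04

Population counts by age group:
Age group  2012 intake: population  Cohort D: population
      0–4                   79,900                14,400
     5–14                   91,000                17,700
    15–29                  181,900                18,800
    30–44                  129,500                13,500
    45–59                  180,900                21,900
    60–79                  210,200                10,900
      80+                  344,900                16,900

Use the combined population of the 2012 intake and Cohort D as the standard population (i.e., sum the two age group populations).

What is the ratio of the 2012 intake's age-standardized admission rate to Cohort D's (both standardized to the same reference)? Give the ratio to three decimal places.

Combined standard total = 1,332,400; weights = 0.0708, 0.0816, 0.1506, 0.1073, 0.1522, 0.1659, 0.2715.
The 2012 intake: 0.0708×38.56 + 0.0816×16.52 + 0.1506×11.90 + 0.1073×5.56 + 0.1522×11.86 + 0.1659×18.06 + 0.2715×33.15 = 20.2697 per 10,000.
Cohort D: 0.0708×28.56 + 0.0816×16.88 + 0.1506×9.73 + 0.1073×7.19 + 0.1522×9.81 + 0.1659×13.19 + 0.2715×29.04 = 17.2032 per 10,000.
Ratio = 20.2697 ÷ 17.2032 = 1.17825.

1.178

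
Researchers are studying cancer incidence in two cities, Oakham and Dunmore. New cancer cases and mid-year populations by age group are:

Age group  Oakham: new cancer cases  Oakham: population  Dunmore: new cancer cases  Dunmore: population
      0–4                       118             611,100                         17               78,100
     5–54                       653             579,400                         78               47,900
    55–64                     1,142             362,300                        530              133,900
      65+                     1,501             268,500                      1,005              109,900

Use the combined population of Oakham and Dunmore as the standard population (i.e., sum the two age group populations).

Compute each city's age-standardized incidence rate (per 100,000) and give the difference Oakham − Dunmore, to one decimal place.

Age-specific rates per 100,000 for Oakham: 19.31, 112.70, 315.21, 559.03.
For Dunmore: 21.77, 162.84, 395.82, 914.47.
Combined standard total = 2,191,100; weights = 0.3145, 0.2863, 0.2265, 0.1727.
Oakham: 0.3145×19.31 + 0.2863×112.70 + 0.2265×315.21 + 0.1727×559.03 = 206.2665 per 100,000.
Dunmore: 0.3145×21.77 + 0.2863×162.84 + 0.2265×395.82 + 0.1727×914.47 = 301.0315 per 100,000.
Difference = 206.2665 − 301.0315 = -94.7650.

-94.8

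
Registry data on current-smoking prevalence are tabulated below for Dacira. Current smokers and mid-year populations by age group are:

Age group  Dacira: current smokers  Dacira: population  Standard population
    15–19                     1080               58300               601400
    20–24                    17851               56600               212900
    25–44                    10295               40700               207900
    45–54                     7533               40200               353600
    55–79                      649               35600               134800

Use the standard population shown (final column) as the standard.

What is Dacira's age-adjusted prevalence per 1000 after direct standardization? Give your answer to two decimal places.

Age-specific rates per 1000 for Dacira: 18.525, 315.389, 252.948, 187.388, 18.230.
Standard total = 1510600; weights = 0.3981, 0.1409, 0.1376, 0.2341, 0.0892.
Standardized rate: 0.3981×18.525 + 0.1409×315.389 + 0.1376×252.948 + 0.2341×187.388 + 0.0892×18.230 = 132.1283 per 1000.

132.13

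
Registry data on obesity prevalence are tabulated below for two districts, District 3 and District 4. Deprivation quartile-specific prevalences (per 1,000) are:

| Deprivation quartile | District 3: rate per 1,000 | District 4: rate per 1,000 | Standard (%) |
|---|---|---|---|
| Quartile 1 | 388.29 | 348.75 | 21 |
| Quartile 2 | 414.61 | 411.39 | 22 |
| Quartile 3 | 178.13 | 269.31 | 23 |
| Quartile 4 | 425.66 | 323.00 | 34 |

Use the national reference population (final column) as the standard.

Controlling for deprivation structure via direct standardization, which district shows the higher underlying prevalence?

Standard weights: 0.21, 0.22, 0.23, 0.34.
District 3: 0.2100×388.29 + 0.2200×414.61 + 0.2300×178.13 + 0.3400×425.66 = 358.4494 per 1,000.
District 4: 0.2100×348.75 + 0.2200×411.39 + 0.2300×269.31 + 0.3400×323.00 = 335.5046 per 1,000.

District 3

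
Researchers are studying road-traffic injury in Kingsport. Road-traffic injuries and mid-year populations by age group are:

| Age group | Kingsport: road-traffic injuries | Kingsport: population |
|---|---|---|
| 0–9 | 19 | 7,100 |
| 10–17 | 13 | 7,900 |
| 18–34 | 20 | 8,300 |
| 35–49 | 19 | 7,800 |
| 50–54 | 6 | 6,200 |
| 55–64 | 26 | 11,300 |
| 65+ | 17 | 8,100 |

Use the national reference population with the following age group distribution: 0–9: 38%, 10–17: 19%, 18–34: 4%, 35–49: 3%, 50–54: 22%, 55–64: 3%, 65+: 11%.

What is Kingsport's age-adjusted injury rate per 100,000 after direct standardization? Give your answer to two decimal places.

201.18

Age-specific rates per 100,000 for Kingsport: 267.61, 164.56, 240.96, 243.59, 96.77, 230.09, 209.88.
Standard weights: 0.38, 0.19, 0.04, 0.03, 0.22, 0.03, 0.11.
Standardized rate: 0.3800×267.61 + 0.1900×164.56 + 0.0400×240.96 + 0.0300×243.59 + 0.2200×96.77 + 0.0300×230.09 + 0.1100×209.88 = 201.1816 per 100,000.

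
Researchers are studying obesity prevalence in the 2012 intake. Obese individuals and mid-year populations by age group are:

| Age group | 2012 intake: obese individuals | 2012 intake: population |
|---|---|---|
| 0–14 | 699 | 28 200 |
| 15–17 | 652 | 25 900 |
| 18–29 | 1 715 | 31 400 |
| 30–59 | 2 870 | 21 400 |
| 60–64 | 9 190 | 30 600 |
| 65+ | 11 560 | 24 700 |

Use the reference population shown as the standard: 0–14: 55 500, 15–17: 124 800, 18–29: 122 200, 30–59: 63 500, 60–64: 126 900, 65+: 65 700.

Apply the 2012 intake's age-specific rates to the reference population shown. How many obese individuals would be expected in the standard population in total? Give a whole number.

Age-specific rates per 1 000 for the 2012 intake: 24.787, 25.174, 54.618, 134.112, 300.327, 468.016.
Expected obese individuals = Σ (standard pop × age-specific rate ÷ 1 000)
= 55 500×24.787/1 000 + 124 800×25.174/1 000 + 122 200×54.618/1 000 + 63 500×134.112/1 000 + 126 900×300.327/1 000 + 65 700×468.016/1 000
= 1375.69 + 3141.68 + 6674.30 + 8516.12 + 38111.47 + 30748.66 = 88567.93.

88568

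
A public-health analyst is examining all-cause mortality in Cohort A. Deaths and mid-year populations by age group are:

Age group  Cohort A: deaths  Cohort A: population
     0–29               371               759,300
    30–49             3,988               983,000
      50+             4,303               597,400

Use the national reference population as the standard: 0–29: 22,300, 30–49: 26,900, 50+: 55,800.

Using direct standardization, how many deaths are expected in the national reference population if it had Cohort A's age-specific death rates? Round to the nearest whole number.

522

Age-specific rates per 1,000 for Cohort A: 0.489, 4.057, 7.203.
Expected deaths = Σ (standard pop × age-specific rate ÷ 1,000)
= 22,300×0.489/1,000 + 26,900×4.057/1,000 + 55,800×7.203/1,000
= 10.90 + 109.13 + 401.92 = 521.95.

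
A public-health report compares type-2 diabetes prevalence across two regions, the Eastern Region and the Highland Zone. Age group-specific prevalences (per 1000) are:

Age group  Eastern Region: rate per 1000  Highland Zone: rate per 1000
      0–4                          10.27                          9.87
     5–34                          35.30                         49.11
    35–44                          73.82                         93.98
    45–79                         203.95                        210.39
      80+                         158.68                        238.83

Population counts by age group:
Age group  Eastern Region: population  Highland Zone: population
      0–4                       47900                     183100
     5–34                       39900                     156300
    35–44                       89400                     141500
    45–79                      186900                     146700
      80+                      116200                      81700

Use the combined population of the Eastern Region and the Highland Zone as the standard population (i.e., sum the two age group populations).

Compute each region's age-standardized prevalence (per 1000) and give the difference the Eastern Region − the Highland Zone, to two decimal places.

Combined standard total = 1189600; weights = 0.1942, 0.1649, 0.1941, 0.2804, 0.1664.
The Eastern Region: 0.1942×10.27 + 0.1649×35.30 + 0.1941×73.82 + 0.2804×203.95 + 0.1664×158.68 = 105.7362 per 1000.
The Highland Zone: 0.1942×9.87 + 0.1649×49.11 + 0.1941×93.98 + 0.2804×210.39 + 0.1664×238.83 = 126.9888 per 1000.
Difference = 105.7362 − 126.9888 = -21.2526.

-21.25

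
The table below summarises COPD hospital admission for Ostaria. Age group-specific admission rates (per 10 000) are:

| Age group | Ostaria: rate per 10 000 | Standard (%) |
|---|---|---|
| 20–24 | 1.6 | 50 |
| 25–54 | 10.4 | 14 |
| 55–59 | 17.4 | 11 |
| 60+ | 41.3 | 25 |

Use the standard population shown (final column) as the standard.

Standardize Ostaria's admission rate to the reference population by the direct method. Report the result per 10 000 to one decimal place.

14.5

Standard weights: 0.50, 0.14, 0.11, 0.25.
Standardized rate: 0.5000×1.6 + 0.1400×10.4 + 0.1100×17.4 + 0.2500×41.3 = 14.4950 per 10 000.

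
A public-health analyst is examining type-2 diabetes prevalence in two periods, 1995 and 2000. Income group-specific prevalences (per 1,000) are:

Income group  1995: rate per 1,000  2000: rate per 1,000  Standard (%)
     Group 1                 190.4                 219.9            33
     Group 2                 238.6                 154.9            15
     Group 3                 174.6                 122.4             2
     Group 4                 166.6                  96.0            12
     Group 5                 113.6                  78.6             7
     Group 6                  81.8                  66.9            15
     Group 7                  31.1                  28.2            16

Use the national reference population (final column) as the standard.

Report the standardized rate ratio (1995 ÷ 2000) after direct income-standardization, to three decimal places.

1.135

Standard weights: 0.33, 0.15, 0.02, 0.12, 0.07, 0.15, 0.16.
1995: 0.3300×190.4 + 0.1500×238.6 + 0.0200×174.6 + 0.1200×166.6 + 0.0700×113.6 + 0.1500×81.8 + 0.1600×31.1 = 147.3040 per 1,000.
2000: 0.3300×219.9 + 0.1500×154.9 + 0.0200×122.4 + 0.1200×96.0 + 0.0700×78.6 + 0.1500×66.9 + 0.1600×28.2 = 129.8190 per 1,000.
Ratio = 147.3040 ÷ 129.8190 = 1.13469.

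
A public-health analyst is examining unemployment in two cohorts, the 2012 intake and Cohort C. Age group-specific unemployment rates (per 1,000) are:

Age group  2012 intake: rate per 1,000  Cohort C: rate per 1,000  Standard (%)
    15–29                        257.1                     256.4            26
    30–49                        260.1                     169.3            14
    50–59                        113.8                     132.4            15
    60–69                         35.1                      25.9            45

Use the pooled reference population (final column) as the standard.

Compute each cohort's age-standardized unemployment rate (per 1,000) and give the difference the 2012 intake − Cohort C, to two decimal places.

14.24

Standard weights: 0.26, 0.14, 0.15, 0.45.
The 2012 intake: 0.2600×257.1 + 0.1400×260.1 + 0.1500×113.8 + 0.4500×35.1 = 136.1250 per 1,000.
Cohort C: 0.2600×256.4 + 0.1400×169.3 + 0.1500×132.4 + 0.4500×25.9 = 121.8810 per 1,000.
Difference = 136.1250 − 121.8810 = 14.2440.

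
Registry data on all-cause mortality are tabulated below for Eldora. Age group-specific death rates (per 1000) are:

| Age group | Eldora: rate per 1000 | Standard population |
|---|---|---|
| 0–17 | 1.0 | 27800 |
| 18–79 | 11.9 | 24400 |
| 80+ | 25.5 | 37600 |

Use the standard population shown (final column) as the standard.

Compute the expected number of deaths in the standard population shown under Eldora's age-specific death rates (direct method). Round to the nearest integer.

1277

Expected deaths = Σ (standard pop × age-specific rate ÷ 1000)
= 27800×1.0/1000 + 24400×11.9/1000 + 37600×25.5/1000
= 27.80 + 290.36 + 958.80 = 1276.96.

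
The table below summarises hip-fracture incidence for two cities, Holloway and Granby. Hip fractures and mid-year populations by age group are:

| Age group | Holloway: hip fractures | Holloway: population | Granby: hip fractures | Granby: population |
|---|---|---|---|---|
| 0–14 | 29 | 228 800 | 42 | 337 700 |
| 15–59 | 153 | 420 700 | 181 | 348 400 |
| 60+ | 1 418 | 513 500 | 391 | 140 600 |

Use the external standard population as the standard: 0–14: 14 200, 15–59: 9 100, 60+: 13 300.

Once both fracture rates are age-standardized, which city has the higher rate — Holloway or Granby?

Granby

Age-specific rates per 100 000 for Holloway: 12.67, 36.37, 276.14.
For Granby: 12.44, 51.95, 278.09.
Standard total = 36 600; weights = 0.3880, 0.2486, 0.3634.
Holloway: 0.3880×12.67 + 0.2486×36.37 + 0.3634×276.14 = 114.3073 per 100 000.
Granby: 0.3880×12.44 + 0.2486×51.95 + 0.3634×278.09 = 118.7983 per 100 000.
The crude rates (137.58 vs 74.27) would put Holloway higher, but that reflects its age composition; once standardized to a common age structure, Granby has the higher underlying rate.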